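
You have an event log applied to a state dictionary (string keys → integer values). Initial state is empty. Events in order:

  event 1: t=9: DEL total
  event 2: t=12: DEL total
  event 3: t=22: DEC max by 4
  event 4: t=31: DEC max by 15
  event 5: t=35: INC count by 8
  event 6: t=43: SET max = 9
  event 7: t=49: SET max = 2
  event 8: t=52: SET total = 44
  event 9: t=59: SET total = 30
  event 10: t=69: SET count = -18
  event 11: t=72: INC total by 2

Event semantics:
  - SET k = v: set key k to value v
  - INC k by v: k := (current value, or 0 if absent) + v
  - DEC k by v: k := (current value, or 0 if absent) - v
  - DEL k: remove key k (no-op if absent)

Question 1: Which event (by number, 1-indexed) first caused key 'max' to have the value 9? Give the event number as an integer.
Answer: 6

Derivation:
Looking for first event where max becomes 9:
  event 3: max = -4
  event 4: max = -19
  event 5: max = -19
  event 6: max -19 -> 9  <-- first match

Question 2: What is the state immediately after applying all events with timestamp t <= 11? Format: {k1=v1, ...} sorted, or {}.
Answer: {}

Derivation:
Apply events with t <= 11 (1 events):
  after event 1 (t=9: DEL total): {}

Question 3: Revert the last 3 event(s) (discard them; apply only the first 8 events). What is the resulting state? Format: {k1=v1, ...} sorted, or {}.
Keep first 8 events (discard last 3):
  after event 1 (t=9: DEL total): {}
  after event 2 (t=12: DEL total): {}
  after event 3 (t=22: DEC max by 4): {max=-4}
  after event 4 (t=31: DEC max by 15): {max=-19}
  after event 5 (t=35: INC count by 8): {count=8, max=-19}
  after event 6 (t=43: SET max = 9): {count=8, max=9}
  after event 7 (t=49: SET max = 2): {count=8, max=2}
  after event 8 (t=52: SET total = 44): {count=8, max=2, total=44}

Answer: {count=8, max=2, total=44}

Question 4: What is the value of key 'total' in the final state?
Answer: 32

Derivation:
Track key 'total' through all 11 events:
  event 1 (t=9: DEL total): total (absent) -> (absent)
  event 2 (t=12: DEL total): total (absent) -> (absent)
  event 3 (t=22: DEC max by 4): total unchanged
  event 4 (t=31: DEC max by 15): total unchanged
  event 5 (t=35: INC count by 8): total unchanged
  event 6 (t=43: SET max = 9): total unchanged
  event 7 (t=49: SET max = 2): total unchanged
  event 8 (t=52: SET total = 44): total (absent) -> 44
  event 9 (t=59: SET total = 30): total 44 -> 30
  event 10 (t=69: SET count = -18): total unchanged
  event 11 (t=72: INC total by 2): total 30 -> 32
Final: total = 32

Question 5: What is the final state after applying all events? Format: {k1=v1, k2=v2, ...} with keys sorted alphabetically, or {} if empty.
Answer: {count=-18, max=2, total=32}

Derivation:
  after event 1 (t=9: DEL total): {}
  after event 2 (t=12: DEL total): {}
  after event 3 (t=22: DEC max by 4): {max=-4}
  after event 4 (t=31: DEC max by 15): {max=-19}
  after event 5 (t=35: INC count by 8): {count=8, max=-19}
  after event 6 (t=43: SET max = 9): {count=8, max=9}
  after event 7 (t=49: SET max = 2): {count=8, max=2}
  after event 8 (t=52: SET total = 44): {count=8, max=2, total=44}
  after event 9 (t=59: SET total = 30): {count=8, max=2, total=30}
  after event 10 (t=69: SET count = -18): {count=-18, max=2, total=30}
  after event 11 (t=72: INC total by 2): {count=-18, max=2, total=32}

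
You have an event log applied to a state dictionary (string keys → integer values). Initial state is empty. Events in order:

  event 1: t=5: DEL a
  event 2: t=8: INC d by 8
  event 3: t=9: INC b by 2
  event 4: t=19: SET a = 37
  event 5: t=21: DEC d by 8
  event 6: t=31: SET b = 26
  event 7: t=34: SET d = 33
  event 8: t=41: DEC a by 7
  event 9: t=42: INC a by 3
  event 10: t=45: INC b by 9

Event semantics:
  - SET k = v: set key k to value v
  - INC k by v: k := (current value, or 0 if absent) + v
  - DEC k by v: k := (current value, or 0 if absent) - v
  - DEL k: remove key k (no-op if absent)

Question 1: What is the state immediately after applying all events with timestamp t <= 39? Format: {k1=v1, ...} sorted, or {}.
Apply events with t <= 39 (7 events):
  after event 1 (t=5: DEL a): {}
  after event 2 (t=8: INC d by 8): {d=8}
  after event 3 (t=9: INC b by 2): {b=2, d=8}
  after event 4 (t=19: SET a = 37): {a=37, b=2, d=8}
  after event 5 (t=21: DEC d by 8): {a=37, b=2, d=0}
  after event 6 (t=31: SET b = 26): {a=37, b=26, d=0}
  after event 7 (t=34: SET d = 33): {a=37, b=26, d=33}

Answer: {a=37, b=26, d=33}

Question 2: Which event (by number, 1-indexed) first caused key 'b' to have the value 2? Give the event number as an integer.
Looking for first event where b becomes 2:
  event 3: b (absent) -> 2  <-- first match

Answer: 3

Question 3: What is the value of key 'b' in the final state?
Track key 'b' through all 10 events:
  event 1 (t=5: DEL a): b unchanged
  event 2 (t=8: INC d by 8): b unchanged
  event 3 (t=9: INC b by 2): b (absent) -> 2
  event 4 (t=19: SET a = 37): b unchanged
  event 5 (t=21: DEC d by 8): b unchanged
  event 6 (t=31: SET b = 26): b 2 -> 26
  event 7 (t=34: SET d = 33): b unchanged
  event 8 (t=41: DEC a by 7): b unchanged
  event 9 (t=42: INC a by 3): b unchanged
  event 10 (t=45: INC b by 9): b 26 -> 35
Final: b = 35

Answer: 35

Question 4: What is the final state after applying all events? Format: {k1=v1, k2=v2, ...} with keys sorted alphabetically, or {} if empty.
  after event 1 (t=5: DEL a): {}
  after event 2 (t=8: INC d by 8): {d=8}
  after event 3 (t=9: INC b by 2): {b=2, d=8}
  after event 4 (t=19: SET a = 37): {a=37, b=2, d=8}
  after event 5 (t=21: DEC d by 8): {a=37, b=2, d=0}
  after event 6 (t=31: SET b = 26): {a=37, b=26, d=0}
  after event 7 (t=34: SET d = 33): {a=37, b=26, d=33}
  after event 8 (t=41: DEC a by 7): {a=30, b=26, d=33}
  after event 9 (t=42: INC a by 3): {a=33, b=26, d=33}
  after event 10 (t=45: INC b by 9): {a=33, b=35, d=33}

Answer: {a=33, b=35, d=33}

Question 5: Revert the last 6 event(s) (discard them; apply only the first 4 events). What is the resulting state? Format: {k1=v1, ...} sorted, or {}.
Answer: {a=37, b=2, d=8}

Derivation:
Keep first 4 events (discard last 6):
  after event 1 (t=5: DEL a): {}
  after event 2 (t=8: INC d by 8): {d=8}
  after event 3 (t=9: INC b by 2): {b=2, d=8}
  after event 4 (t=19: SET a = 37): {a=37, b=2, d=8}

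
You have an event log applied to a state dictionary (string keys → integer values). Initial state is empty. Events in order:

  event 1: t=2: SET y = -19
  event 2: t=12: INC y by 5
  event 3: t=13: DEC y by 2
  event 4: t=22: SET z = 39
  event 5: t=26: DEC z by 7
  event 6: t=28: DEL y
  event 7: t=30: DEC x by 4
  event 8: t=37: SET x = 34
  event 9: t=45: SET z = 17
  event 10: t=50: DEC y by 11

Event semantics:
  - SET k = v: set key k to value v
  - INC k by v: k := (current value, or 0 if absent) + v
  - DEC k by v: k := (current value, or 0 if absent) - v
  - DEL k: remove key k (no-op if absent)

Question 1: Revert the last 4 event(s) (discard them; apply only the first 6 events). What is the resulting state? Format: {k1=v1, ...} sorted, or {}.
Keep first 6 events (discard last 4):
  after event 1 (t=2: SET y = -19): {y=-19}
  after event 2 (t=12: INC y by 5): {y=-14}
  after event 3 (t=13: DEC y by 2): {y=-16}
  after event 4 (t=22: SET z = 39): {y=-16, z=39}
  after event 5 (t=26: DEC z by 7): {y=-16, z=32}
  after event 6 (t=28: DEL y): {z=32}

Answer: {z=32}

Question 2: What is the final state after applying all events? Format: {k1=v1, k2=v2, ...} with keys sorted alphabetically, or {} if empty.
  after event 1 (t=2: SET y = -19): {y=-19}
  after event 2 (t=12: INC y by 5): {y=-14}
  after event 3 (t=13: DEC y by 2): {y=-16}
  after event 4 (t=22: SET z = 39): {y=-16, z=39}
  after event 5 (t=26: DEC z by 7): {y=-16, z=32}
  after event 6 (t=28: DEL y): {z=32}
  after event 7 (t=30: DEC x by 4): {x=-4, z=32}
  after event 8 (t=37: SET x = 34): {x=34, z=32}
  after event 9 (t=45: SET z = 17): {x=34, z=17}
  after event 10 (t=50: DEC y by 11): {x=34, y=-11, z=17}

Answer: {x=34, y=-11, z=17}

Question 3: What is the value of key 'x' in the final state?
Track key 'x' through all 10 events:
  event 1 (t=2: SET y = -19): x unchanged
  event 2 (t=12: INC y by 5): x unchanged
  event 3 (t=13: DEC y by 2): x unchanged
  event 4 (t=22: SET z = 39): x unchanged
  event 5 (t=26: DEC z by 7): x unchanged
  event 6 (t=28: DEL y): x unchanged
  event 7 (t=30: DEC x by 4): x (absent) -> -4
  event 8 (t=37: SET x = 34): x -4 -> 34
  event 9 (t=45: SET z = 17): x unchanged
  event 10 (t=50: DEC y by 11): x unchanged
Final: x = 34

Answer: 34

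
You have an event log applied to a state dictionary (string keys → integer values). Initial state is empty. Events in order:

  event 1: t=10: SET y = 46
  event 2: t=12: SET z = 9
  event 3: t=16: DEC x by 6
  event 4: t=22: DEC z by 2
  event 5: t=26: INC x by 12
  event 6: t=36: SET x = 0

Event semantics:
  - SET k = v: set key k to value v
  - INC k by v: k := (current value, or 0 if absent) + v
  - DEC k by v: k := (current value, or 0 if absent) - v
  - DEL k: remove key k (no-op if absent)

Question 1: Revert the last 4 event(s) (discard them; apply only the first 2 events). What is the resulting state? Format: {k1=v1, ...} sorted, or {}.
Answer: {y=46, z=9}

Derivation:
Keep first 2 events (discard last 4):
  after event 1 (t=10: SET y = 46): {y=46}
  after event 2 (t=12: SET z = 9): {y=46, z=9}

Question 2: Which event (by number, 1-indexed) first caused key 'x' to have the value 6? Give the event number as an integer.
Looking for first event where x becomes 6:
  event 3: x = -6
  event 4: x = -6
  event 5: x -6 -> 6  <-- first match

Answer: 5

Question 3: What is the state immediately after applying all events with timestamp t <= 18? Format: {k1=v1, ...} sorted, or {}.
Answer: {x=-6, y=46, z=9}

Derivation:
Apply events with t <= 18 (3 events):
  after event 1 (t=10: SET y = 46): {y=46}
  after event 2 (t=12: SET z = 9): {y=46, z=9}
  after event 3 (t=16: DEC x by 6): {x=-6, y=46, z=9}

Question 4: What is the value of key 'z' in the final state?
Answer: 7

Derivation:
Track key 'z' through all 6 events:
  event 1 (t=10: SET y = 46): z unchanged
  event 2 (t=12: SET z = 9): z (absent) -> 9
  event 3 (t=16: DEC x by 6): z unchanged
  event 4 (t=22: DEC z by 2): z 9 -> 7
  event 5 (t=26: INC x by 12): z unchanged
  event 6 (t=36: SET x = 0): z unchanged
Final: z = 7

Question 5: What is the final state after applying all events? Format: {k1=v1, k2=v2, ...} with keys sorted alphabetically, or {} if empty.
  after event 1 (t=10: SET y = 46): {y=46}
  after event 2 (t=12: SET z = 9): {y=46, z=9}
  after event 3 (t=16: DEC x by 6): {x=-6, y=46, z=9}
  after event 4 (t=22: DEC z by 2): {x=-6, y=46, z=7}
  after event 5 (t=26: INC x by 12): {x=6, y=46, z=7}
  after event 6 (t=36: SET x = 0): {x=0, y=46, z=7}

Answer: {x=0, y=46, z=7}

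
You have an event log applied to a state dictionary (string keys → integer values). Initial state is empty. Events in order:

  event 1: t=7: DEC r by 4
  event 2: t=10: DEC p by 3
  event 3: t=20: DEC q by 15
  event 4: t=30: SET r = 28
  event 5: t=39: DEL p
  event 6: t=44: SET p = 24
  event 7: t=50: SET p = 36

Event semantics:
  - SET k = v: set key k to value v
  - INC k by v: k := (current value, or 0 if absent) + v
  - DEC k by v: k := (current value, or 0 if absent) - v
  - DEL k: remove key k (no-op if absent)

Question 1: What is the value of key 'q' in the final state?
Answer: -15

Derivation:
Track key 'q' through all 7 events:
  event 1 (t=7: DEC r by 4): q unchanged
  event 2 (t=10: DEC p by 3): q unchanged
  event 3 (t=20: DEC q by 15): q (absent) -> -15
  event 4 (t=30: SET r = 28): q unchanged
  event 5 (t=39: DEL p): q unchanged
  event 6 (t=44: SET p = 24): q unchanged
  event 7 (t=50: SET p = 36): q unchanged
Final: q = -15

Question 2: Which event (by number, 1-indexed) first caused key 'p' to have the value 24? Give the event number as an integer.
Looking for first event where p becomes 24:
  event 2: p = -3
  event 3: p = -3
  event 4: p = -3
  event 5: p = (absent)
  event 6: p (absent) -> 24  <-- first match

Answer: 6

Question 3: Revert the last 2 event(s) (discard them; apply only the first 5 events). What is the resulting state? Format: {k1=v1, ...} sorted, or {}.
Keep first 5 events (discard last 2):
  after event 1 (t=7: DEC r by 4): {r=-4}
  after event 2 (t=10: DEC p by 3): {p=-3, r=-4}
  after event 3 (t=20: DEC q by 15): {p=-3, q=-15, r=-4}
  after event 4 (t=30: SET r = 28): {p=-3, q=-15, r=28}
  after event 5 (t=39: DEL p): {q=-15, r=28}

Answer: {q=-15, r=28}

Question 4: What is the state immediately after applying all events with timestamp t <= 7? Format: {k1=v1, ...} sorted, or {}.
Apply events with t <= 7 (1 events):
  after event 1 (t=7: DEC r by 4): {r=-4}

Answer: {r=-4}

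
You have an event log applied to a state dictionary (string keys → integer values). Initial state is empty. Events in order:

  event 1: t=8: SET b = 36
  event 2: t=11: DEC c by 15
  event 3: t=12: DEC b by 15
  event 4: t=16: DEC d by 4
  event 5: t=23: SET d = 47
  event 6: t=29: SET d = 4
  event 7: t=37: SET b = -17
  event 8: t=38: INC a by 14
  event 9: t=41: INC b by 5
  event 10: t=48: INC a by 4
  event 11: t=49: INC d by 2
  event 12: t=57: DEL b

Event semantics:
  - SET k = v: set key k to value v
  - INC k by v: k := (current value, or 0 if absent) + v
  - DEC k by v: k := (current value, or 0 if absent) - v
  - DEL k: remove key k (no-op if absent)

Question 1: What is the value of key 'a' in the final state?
Answer: 18

Derivation:
Track key 'a' through all 12 events:
  event 1 (t=8: SET b = 36): a unchanged
  event 2 (t=11: DEC c by 15): a unchanged
  event 3 (t=12: DEC b by 15): a unchanged
  event 4 (t=16: DEC d by 4): a unchanged
  event 5 (t=23: SET d = 47): a unchanged
  event 6 (t=29: SET d = 4): a unchanged
  event 7 (t=37: SET b = -17): a unchanged
  event 8 (t=38: INC a by 14): a (absent) -> 14
  event 9 (t=41: INC b by 5): a unchanged
  event 10 (t=48: INC a by 4): a 14 -> 18
  event 11 (t=49: INC d by 2): a unchanged
  event 12 (t=57: DEL b): a unchanged
Final: a = 18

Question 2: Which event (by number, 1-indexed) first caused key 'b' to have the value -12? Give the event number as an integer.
Looking for first event where b becomes -12:
  event 1: b = 36
  event 2: b = 36
  event 3: b = 21
  event 4: b = 21
  event 5: b = 21
  event 6: b = 21
  event 7: b = -17
  event 8: b = -17
  event 9: b -17 -> -12  <-- first match

Answer: 9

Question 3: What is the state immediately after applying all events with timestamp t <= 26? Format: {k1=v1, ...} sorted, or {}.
Apply events with t <= 26 (5 events):
  after event 1 (t=8: SET b = 36): {b=36}
  after event 2 (t=11: DEC c by 15): {b=36, c=-15}
  after event 3 (t=12: DEC b by 15): {b=21, c=-15}
  after event 4 (t=16: DEC d by 4): {b=21, c=-15, d=-4}
  after event 5 (t=23: SET d = 47): {b=21, c=-15, d=47}

Answer: {b=21, c=-15, d=47}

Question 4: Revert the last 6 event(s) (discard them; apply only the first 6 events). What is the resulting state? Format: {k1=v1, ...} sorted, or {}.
Keep first 6 events (discard last 6):
  after event 1 (t=8: SET b = 36): {b=36}
  after event 2 (t=11: DEC c by 15): {b=36, c=-15}
  after event 3 (t=12: DEC b by 15): {b=21, c=-15}
  after event 4 (t=16: DEC d by 4): {b=21, c=-15, d=-4}
  after event 5 (t=23: SET d = 47): {b=21, c=-15, d=47}
  after event 6 (t=29: SET d = 4): {b=21, c=-15, d=4}

Answer: {b=21, c=-15, d=4}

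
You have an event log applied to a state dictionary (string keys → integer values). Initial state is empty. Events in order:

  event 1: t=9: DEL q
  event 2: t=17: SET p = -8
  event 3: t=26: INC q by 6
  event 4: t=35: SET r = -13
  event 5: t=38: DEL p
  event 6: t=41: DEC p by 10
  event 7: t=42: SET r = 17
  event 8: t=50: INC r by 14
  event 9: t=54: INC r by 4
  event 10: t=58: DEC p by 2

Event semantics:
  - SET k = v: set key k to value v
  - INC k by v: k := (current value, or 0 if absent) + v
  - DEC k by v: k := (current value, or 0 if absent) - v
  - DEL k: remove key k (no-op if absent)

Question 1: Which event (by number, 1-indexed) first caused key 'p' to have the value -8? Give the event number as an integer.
Looking for first event where p becomes -8:
  event 2: p (absent) -> -8  <-- first match

Answer: 2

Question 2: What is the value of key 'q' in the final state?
Answer: 6

Derivation:
Track key 'q' through all 10 events:
  event 1 (t=9: DEL q): q (absent) -> (absent)
  event 2 (t=17: SET p = -8): q unchanged
  event 3 (t=26: INC q by 6): q (absent) -> 6
  event 4 (t=35: SET r = -13): q unchanged
  event 5 (t=38: DEL p): q unchanged
  event 6 (t=41: DEC p by 10): q unchanged
  event 7 (t=42: SET r = 17): q unchanged
  event 8 (t=50: INC r by 14): q unchanged
  event 9 (t=54: INC r by 4): q unchanged
  event 10 (t=58: DEC p by 2): q unchanged
Final: q = 6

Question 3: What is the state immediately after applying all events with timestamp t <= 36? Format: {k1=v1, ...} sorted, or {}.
Answer: {p=-8, q=6, r=-13}

Derivation:
Apply events with t <= 36 (4 events):
  after event 1 (t=9: DEL q): {}
  after event 2 (t=17: SET p = -8): {p=-8}
  after event 3 (t=26: INC q by 6): {p=-8, q=6}
  after event 4 (t=35: SET r = -13): {p=-8, q=6, r=-13}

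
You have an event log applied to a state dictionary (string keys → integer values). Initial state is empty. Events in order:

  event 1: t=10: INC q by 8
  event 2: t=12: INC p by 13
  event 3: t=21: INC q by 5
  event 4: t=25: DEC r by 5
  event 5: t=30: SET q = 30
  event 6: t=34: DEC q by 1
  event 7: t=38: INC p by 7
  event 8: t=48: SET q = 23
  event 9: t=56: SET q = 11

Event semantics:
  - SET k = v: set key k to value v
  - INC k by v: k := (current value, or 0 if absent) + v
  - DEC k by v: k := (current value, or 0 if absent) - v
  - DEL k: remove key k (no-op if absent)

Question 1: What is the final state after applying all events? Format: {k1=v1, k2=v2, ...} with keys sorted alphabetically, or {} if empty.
Answer: {p=20, q=11, r=-5}

Derivation:
  after event 1 (t=10: INC q by 8): {q=8}
  after event 2 (t=12: INC p by 13): {p=13, q=8}
  after event 3 (t=21: INC q by 5): {p=13, q=13}
  after event 4 (t=25: DEC r by 5): {p=13, q=13, r=-5}
  after event 5 (t=30: SET q = 30): {p=13, q=30, r=-5}
  after event 6 (t=34: DEC q by 1): {p=13, q=29, r=-5}
  after event 7 (t=38: INC p by 7): {p=20, q=29, r=-5}
  after event 8 (t=48: SET q = 23): {p=20, q=23, r=-5}
  after event 9 (t=56: SET q = 11): {p=20, q=11, r=-5}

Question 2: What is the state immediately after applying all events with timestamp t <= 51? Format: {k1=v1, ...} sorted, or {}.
Answer: {p=20, q=23, r=-5}

Derivation:
Apply events with t <= 51 (8 events):
  after event 1 (t=10: INC q by 8): {q=8}
  after event 2 (t=12: INC p by 13): {p=13, q=8}
  after event 3 (t=21: INC q by 5): {p=13, q=13}
  after event 4 (t=25: DEC r by 5): {p=13, q=13, r=-5}
  after event 5 (t=30: SET q = 30): {p=13, q=30, r=-5}
  after event 6 (t=34: DEC q by 1): {p=13, q=29, r=-5}
  after event 7 (t=38: INC p by 7): {p=20, q=29, r=-5}
  after event 8 (t=48: SET q = 23): {p=20, q=23, r=-5}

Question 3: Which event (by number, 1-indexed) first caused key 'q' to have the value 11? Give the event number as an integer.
Looking for first event where q becomes 11:
  event 1: q = 8
  event 2: q = 8
  event 3: q = 13
  event 4: q = 13
  event 5: q = 30
  event 6: q = 29
  event 7: q = 29
  event 8: q = 23
  event 9: q 23 -> 11  <-- first match

Answer: 9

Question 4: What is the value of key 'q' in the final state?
Answer: 11

Derivation:
Track key 'q' through all 9 events:
  event 1 (t=10: INC q by 8): q (absent) -> 8
  event 2 (t=12: INC p by 13): q unchanged
  event 3 (t=21: INC q by 5): q 8 -> 13
  event 4 (t=25: DEC r by 5): q unchanged
  event 5 (t=30: SET q = 30): q 13 -> 30
  event 6 (t=34: DEC q by 1): q 30 -> 29
  event 7 (t=38: INC p by 7): q unchanged
  event 8 (t=48: SET q = 23): q 29 -> 23
  event 9 (t=56: SET q = 11): q 23 -> 11
Final: q = 11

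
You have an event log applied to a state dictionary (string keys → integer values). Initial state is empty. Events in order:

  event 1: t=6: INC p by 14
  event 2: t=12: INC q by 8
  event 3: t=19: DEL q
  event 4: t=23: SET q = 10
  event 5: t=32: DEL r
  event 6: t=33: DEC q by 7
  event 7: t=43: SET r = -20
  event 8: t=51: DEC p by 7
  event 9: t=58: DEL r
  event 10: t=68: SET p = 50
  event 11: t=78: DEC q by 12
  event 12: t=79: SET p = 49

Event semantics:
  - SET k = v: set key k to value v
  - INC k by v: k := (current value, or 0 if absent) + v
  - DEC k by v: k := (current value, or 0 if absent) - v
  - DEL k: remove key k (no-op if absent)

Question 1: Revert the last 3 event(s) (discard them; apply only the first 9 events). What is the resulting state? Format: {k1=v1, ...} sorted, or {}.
Answer: {p=7, q=3}

Derivation:
Keep first 9 events (discard last 3):
  after event 1 (t=6: INC p by 14): {p=14}
  after event 2 (t=12: INC q by 8): {p=14, q=8}
  after event 3 (t=19: DEL q): {p=14}
  after event 4 (t=23: SET q = 10): {p=14, q=10}
  after event 5 (t=32: DEL r): {p=14, q=10}
  after event 6 (t=33: DEC q by 7): {p=14, q=3}
  after event 7 (t=43: SET r = -20): {p=14, q=3, r=-20}
  after event 8 (t=51: DEC p by 7): {p=7, q=3, r=-20}
  after event 9 (t=58: DEL r): {p=7, q=3}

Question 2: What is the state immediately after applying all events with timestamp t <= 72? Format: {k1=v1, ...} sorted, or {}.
Answer: {p=50, q=3}

Derivation:
Apply events with t <= 72 (10 events):
  after event 1 (t=6: INC p by 14): {p=14}
  after event 2 (t=12: INC q by 8): {p=14, q=8}
  after event 3 (t=19: DEL q): {p=14}
  after event 4 (t=23: SET q = 10): {p=14, q=10}
  after event 5 (t=32: DEL r): {p=14, q=10}
  after event 6 (t=33: DEC q by 7): {p=14, q=3}
  after event 7 (t=43: SET r = -20): {p=14, q=3, r=-20}
  after event 8 (t=51: DEC p by 7): {p=7, q=3, r=-20}
  after event 9 (t=58: DEL r): {p=7, q=3}
  after event 10 (t=68: SET p = 50): {p=50, q=3}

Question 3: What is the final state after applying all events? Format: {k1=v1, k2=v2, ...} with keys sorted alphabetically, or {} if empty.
  after event 1 (t=6: INC p by 14): {p=14}
  after event 2 (t=12: INC q by 8): {p=14, q=8}
  after event 3 (t=19: DEL q): {p=14}
  after event 4 (t=23: SET q = 10): {p=14, q=10}
  after event 5 (t=32: DEL r): {p=14, q=10}
  after event 6 (t=33: DEC q by 7): {p=14, q=3}
  after event 7 (t=43: SET r = -20): {p=14, q=3, r=-20}
  after event 8 (t=51: DEC p by 7): {p=7, q=3, r=-20}
  after event 9 (t=58: DEL r): {p=7, q=3}
  after event 10 (t=68: SET p = 50): {p=50, q=3}
  after event 11 (t=78: DEC q by 12): {p=50, q=-9}
  after event 12 (t=79: SET p = 49): {p=49, q=-9}

Answer: {p=49, q=-9}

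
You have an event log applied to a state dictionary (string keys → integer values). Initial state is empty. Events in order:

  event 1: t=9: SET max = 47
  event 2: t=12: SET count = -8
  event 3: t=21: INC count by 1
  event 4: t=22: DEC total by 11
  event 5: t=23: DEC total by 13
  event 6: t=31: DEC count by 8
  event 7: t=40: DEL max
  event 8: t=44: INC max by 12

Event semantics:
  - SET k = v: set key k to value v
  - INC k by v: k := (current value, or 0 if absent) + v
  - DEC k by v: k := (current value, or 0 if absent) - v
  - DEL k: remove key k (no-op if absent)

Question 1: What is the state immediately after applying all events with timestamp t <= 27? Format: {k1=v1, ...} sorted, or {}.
Answer: {count=-7, max=47, total=-24}

Derivation:
Apply events with t <= 27 (5 events):
  after event 1 (t=9: SET max = 47): {max=47}
  after event 2 (t=12: SET count = -8): {count=-8, max=47}
  after event 3 (t=21: INC count by 1): {count=-7, max=47}
  after event 4 (t=22: DEC total by 11): {count=-7, max=47, total=-11}
  after event 5 (t=23: DEC total by 13): {count=-7, max=47, total=-24}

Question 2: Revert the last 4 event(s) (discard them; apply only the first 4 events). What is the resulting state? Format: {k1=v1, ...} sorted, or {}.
Answer: {count=-7, max=47, total=-11}

Derivation:
Keep first 4 events (discard last 4):
  after event 1 (t=9: SET max = 47): {max=47}
  after event 2 (t=12: SET count = -8): {count=-8, max=47}
  after event 3 (t=21: INC count by 1): {count=-7, max=47}
  after event 4 (t=22: DEC total by 11): {count=-7, max=47, total=-11}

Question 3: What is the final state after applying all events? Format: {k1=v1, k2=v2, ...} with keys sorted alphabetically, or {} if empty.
Answer: {count=-15, max=12, total=-24}

Derivation:
  after event 1 (t=9: SET max = 47): {max=47}
  after event 2 (t=12: SET count = -8): {count=-8, max=47}
  after event 3 (t=21: INC count by 1): {count=-7, max=47}
  after event 4 (t=22: DEC total by 11): {count=-7, max=47, total=-11}
  after event 5 (t=23: DEC total by 13): {count=-7, max=47, total=-24}
  after event 6 (t=31: DEC count by 8): {count=-15, max=47, total=-24}
  after event 7 (t=40: DEL max): {count=-15, total=-24}
  after event 8 (t=44: INC max by 12): {count=-15, max=12, total=-24}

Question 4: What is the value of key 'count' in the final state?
Track key 'count' through all 8 events:
  event 1 (t=9: SET max = 47): count unchanged
  event 2 (t=12: SET count = -8): count (absent) -> -8
  event 3 (t=21: INC count by 1): count -8 -> -7
  event 4 (t=22: DEC total by 11): count unchanged
  event 5 (t=23: DEC total by 13): count unchanged
  event 6 (t=31: DEC count by 8): count -7 -> -15
  event 7 (t=40: DEL max): count unchanged
  event 8 (t=44: INC max by 12): count unchanged
Final: count = -15

Answer: -15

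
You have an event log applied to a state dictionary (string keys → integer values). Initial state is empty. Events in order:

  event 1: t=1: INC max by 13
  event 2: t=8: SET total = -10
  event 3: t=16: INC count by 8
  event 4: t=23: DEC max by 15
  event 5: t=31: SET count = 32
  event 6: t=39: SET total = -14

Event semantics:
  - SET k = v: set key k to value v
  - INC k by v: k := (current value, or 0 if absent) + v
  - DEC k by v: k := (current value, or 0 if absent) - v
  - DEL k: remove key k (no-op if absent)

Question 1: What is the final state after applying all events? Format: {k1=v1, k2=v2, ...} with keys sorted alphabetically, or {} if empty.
  after event 1 (t=1: INC max by 13): {max=13}
  after event 2 (t=8: SET total = -10): {max=13, total=-10}
  after event 3 (t=16: INC count by 8): {count=8, max=13, total=-10}
  after event 4 (t=23: DEC max by 15): {count=8, max=-2, total=-10}
  after event 5 (t=31: SET count = 32): {count=32, max=-2, total=-10}
  after event 6 (t=39: SET total = -14): {count=32, max=-2, total=-14}

Answer: {count=32, max=-2, total=-14}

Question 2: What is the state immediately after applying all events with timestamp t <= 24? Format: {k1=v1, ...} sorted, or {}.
Apply events with t <= 24 (4 events):
  after event 1 (t=1: INC max by 13): {max=13}
  after event 2 (t=8: SET total = -10): {max=13, total=-10}
  after event 3 (t=16: INC count by 8): {count=8, max=13, total=-10}
  after event 4 (t=23: DEC max by 15): {count=8, max=-2, total=-10}

Answer: {count=8, max=-2, total=-10}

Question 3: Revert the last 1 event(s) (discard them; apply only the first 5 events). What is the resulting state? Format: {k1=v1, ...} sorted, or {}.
Keep first 5 events (discard last 1):
  after event 1 (t=1: INC max by 13): {max=13}
  after event 2 (t=8: SET total = -10): {max=13, total=-10}
  after event 3 (t=16: INC count by 8): {count=8, max=13, total=-10}
  after event 4 (t=23: DEC max by 15): {count=8, max=-2, total=-10}
  after event 5 (t=31: SET count = 32): {count=32, max=-2, total=-10}

Answer: {count=32, max=-2, total=-10}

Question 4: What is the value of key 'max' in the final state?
Track key 'max' through all 6 events:
  event 1 (t=1: INC max by 13): max (absent) -> 13
  event 2 (t=8: SET total = -10): max unchanged
  event 3 (t=16: INC count by 8): max unchanged
  event 4 (t=23: DEC max by 15): max 13 -> -2
  event 5 (t=31: SET count = 32): max unchanged
  event 6 (t=39: SET total = -14): max unchanged
Final: max = -2

Answer: -2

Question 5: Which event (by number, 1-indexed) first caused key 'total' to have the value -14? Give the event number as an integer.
Looking for first event where total becomes -14:
  event 2: total = -10
  event 3: total = -10
  event 4: total = -10
  event 5: total = -10
  event 6: total -10 -> -14  <-- first match

Answer: 6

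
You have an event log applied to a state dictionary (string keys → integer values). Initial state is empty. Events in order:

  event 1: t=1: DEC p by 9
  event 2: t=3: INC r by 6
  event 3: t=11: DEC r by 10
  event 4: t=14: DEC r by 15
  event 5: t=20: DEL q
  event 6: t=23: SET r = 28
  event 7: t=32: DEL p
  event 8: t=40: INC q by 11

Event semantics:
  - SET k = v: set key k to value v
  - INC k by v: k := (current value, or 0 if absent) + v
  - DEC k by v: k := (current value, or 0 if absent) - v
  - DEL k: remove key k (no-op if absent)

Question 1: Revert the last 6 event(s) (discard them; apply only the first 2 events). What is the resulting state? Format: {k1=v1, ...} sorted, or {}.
Answer: {p=-9, r=6}

Derivation:
Keep first 2 events (discard last 6):
  after event 1 (t=1: DEC p by 9): {p=-9}
  after event 2 (t=3: INC r by 6): {p=-9, r=6}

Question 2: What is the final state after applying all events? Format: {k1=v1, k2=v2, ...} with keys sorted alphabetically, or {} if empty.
  after event 1 (t=1: DEC p by 9): {p=-9}
  after event 2 (t=3: INC r by 6): {p=-9, r=6}
  after event 3 (t=11: DEC r by 10): {p=-9, r=-4}
  after event 4 (t=14: DEC r by 15): {p=-9, r=-19}
  after event 5 (t=20: DEL q): {p=-9, r=-19}
  after event 6 (t=23: SET r = 28): {p=-9, r=28}
  after event 7 (t=32: DEL p): {r=28}
  after event 8 (t=40: INC q by 11): {q=11, r=28}

Answer: {q=11, r=28}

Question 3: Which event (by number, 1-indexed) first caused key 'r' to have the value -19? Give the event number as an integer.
Answer: 4

Derivation:
Looking for first event where r becomes -19:
  event 2: r = 6
  event 3: r = -4
  event 4: r -4 -> -19  <-- first match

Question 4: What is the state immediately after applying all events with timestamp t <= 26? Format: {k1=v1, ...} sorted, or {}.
Apply events with t <= 26 (6 events):
  after event 1 (t=1: DEC p by 9): {p=-9}
  after event 2 (t=3: INC r by 6): {p=-9, r=6}
  after event 3 (t=11: DEC r by 10): {p=-9, r=-4}
  after event 4 (t=14: DEC r by 15): {p=-9, r=-19}
  after event 5 (t=20: DEL q): {p=-9, r=-19}
  after event 6 (t=23: SET r = 28): {p=-9, r=28}

Answer: {p=-9, r=28}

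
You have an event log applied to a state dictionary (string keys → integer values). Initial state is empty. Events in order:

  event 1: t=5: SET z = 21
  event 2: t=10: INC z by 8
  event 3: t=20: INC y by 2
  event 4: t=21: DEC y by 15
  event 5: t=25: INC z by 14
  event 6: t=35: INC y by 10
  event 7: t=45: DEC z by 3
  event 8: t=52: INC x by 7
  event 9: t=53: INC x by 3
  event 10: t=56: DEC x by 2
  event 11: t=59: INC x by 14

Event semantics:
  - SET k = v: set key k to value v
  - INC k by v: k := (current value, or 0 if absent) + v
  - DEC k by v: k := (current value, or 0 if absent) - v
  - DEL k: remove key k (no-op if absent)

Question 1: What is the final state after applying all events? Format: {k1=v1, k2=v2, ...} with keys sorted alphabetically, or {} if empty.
Answer: {x=22, y=-3, z=40}

Derivation:
  after event 1 (t=5: SET z = 21): {z=21}
  after event 2 (t=10: INC z by 8): {z=29}
  after event 3 (t=20: INC y by 2): {y=2, z=29}
  after event 4 (t=21: DEC y by 15): {y=-13, z=29}
  after event 5 (t=25: INC z by 14): {y=-13, z=43}
  after event 6 (t=35: INC y by 10): {y=-3, z=43}
  after event 7 (t=45: DEC z by 3): {y=-3, z=40}
  after event 8 (t=52: INC x by 7): {x=7, y=-3, z=40}
  after event 9 (t=53: INC x by 3): {x=10, y=-3, z=40}
  after event 10 (t=56: DEC x by 2): {x=8, y=-3, z=40}
  after event 11 (t=59: INC x by 14): {x=22, y=-3, z=40}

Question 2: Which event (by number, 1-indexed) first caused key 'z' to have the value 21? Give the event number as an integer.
Looking for first event where z becomes 21:
  event 1: z (absent) -> 21  <-- first match

Answer: 1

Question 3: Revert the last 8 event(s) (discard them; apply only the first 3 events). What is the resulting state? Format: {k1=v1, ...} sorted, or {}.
Keep first 3 events (discard last 8):
  after event 1 (t=5: SET z = 21): {z=21}
  after event 2 (t=10: INC z by 8): {z=29}
  after event 3 (t=20: INC y by 2): {y=2, z=29}

Answer: {y=2, z=29}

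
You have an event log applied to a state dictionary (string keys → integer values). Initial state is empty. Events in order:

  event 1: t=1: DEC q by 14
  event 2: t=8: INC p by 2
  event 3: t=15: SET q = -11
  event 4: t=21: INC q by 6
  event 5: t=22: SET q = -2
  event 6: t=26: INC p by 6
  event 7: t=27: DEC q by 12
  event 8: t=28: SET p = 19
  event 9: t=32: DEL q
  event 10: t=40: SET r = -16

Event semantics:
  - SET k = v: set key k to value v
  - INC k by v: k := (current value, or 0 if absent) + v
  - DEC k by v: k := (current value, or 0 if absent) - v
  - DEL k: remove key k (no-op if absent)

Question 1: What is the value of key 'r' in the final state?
Track key 'r' through all 10 events:
  event 1 (t=1: DEC q by 14): r unchanged
  event 2 (t=8: INC p by 2): r unchanged
  event 3 (t=15: SET q = -11): r unchanged
  event 4 (t=21: INC q by 6): r unchanged
  event 5 (t=22: SET q = -2): r unchanged
  event 6 (t=26: INC p by 6): r unchanged
  event 7 (t=27: DEC q by 12): r unchanged
  event 8 (t=28: SET p = 19): r unchanged
  event 9 (t=32: DEL q): r unchanged
  event 10 (t=40: SET r = -16): r (absent) -> -16
Final: r = -16

Answer: -16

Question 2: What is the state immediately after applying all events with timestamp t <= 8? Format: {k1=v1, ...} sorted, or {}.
Answer: {p=2, q=-14}

Derivation:
Apply events with t <= 8 (2 events):
  after event 1 (t=1: DEC q by 14): {q=-14}
  after event 2 (t=8: INC p by 2): {p=2, q=-14}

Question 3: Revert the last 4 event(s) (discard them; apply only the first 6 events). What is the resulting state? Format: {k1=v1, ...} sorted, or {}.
Answer: {p=8, q=-2}

Derivation:
Keep first 6 events (discard last 4):
  after event 1 (t=1: DEC q by 14): {q=-14}
  after event 2 (t=8: INC p by 2): {p=2, q=-14}
  after event 3 (t=15: SET q = -11): {p=2, q=-11}
  after event 4 (t=21: INC q by 6): {p=2, q=-5}
  after event 5 (t=22: SET q = -2): {p=2, q=-2}
  after event 6 (t=26: INC p by 6): {p=8, q=-2}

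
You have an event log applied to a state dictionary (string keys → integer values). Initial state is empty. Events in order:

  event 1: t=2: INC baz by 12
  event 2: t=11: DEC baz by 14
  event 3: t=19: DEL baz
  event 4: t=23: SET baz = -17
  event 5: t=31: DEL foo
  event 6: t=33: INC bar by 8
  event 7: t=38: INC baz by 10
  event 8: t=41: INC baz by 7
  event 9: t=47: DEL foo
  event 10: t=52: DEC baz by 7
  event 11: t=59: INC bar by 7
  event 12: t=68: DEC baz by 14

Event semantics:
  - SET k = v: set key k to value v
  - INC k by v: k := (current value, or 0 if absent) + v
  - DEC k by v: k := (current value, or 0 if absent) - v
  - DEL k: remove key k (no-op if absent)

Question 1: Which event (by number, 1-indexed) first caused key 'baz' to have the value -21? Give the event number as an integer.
Answer: 12

Derivation:
Looking for first event where baz becomes -21:
  event 1: baz = 12
  event 2: baz = -2
  event 3: baz = (absent)
  event 4: baz = -17
  event 5: baz = -17
  event 6: baz = -17
  event 7: baz = -7
  event 8: baz = 0
  event 9: baz = 0
  event 10: baz = -7
  event 11: baz = -7
  event 12: baz -7 -> -21  <-- first match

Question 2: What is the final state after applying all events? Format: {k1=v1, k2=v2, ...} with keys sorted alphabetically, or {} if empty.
Answer: {bar=15, baz=-21}

Derivation:
  after event 1 (t=2: INC baz by 12): {baz=12}
  after event 2 (t=11: DEC baz by 14): {baz=-2}
  after event 3 (t=19: DEL baz): {}
  after event 4 (t=23: SET baz = -17): {baz=-17}
  after event 5 (t=31: DEL foo): {baz=-17}
  after event 6 (t=33: INC bar by 8): {bar=8, baz=-17}
  after event 7 (t=38: INC baz by 10): {bar=8, baz=-7}
  after event 8 (t=41: INC baz by 7): {bar=8, baz=0}
  after event 9 (t=47: DEL foo): {bar=8, baz=0}
  after event 10 (t=52: DEC baz by 7): {bar=8, baz=-7}
  after event 11 (t=59: INC bar by 7): {bar=15, baz=-7}
  after event 12 (t=68: DEC baz by 14): {bar=15, baz=-21}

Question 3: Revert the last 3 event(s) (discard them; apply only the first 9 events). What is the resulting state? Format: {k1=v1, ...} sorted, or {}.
Keep first 9 events (discard last 3):
  after event 1 (t=2: INC baz by 12): {baz=12}
  after event 2 (t=11: DEC baz by 14): {baz=-2}
  after event 3 (t=19: DEL baz): {}
  after event 4 (t=23: SET baz = -17): {baz=-17}
  after event 5 (t=31: DEL foo): {baz=-17}
  after event 6 (t=33: INC bar by 8): {bar=8, baz=-17}
  after event 7 (t=38: INC baz by 10): {bar=8, baz=-7}
  after event 8 (t=41: INC baz by 7): {bar=8, baz=0}
  after event 9 (t=47: DEL foo): {bar=8, baz=0}

Answer: {bar=8, baz=0}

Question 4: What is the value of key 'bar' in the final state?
Track key 'bar' through all 12 events:
  event 1 (t=2: INC baz by 12): bar unchanged
  event 2 (t=11: DEC baz by 14): bar unchanged
  event 3 (t=19: DEL baz): bar unchanged
  event 4 (t=23: SET baz = -17): bar unchanged
  event 5 (t=31: DEL foo): bar unchanged
  event 6 (t=33: INC bar by 8): bar (absent) -> 8
  event 7 (t=38: INC baz by 10): bar unchanged
  event 8 (t=41: INC baz by 7): bar unchanged
  event 9 (t=47: DEL foo): bar unchanged
  event 10 (t=52: DEC baz by 7): bar unchanged
  event 11 (t=59: INC bar by 7): bar 8 -> 15
  event 12 (t=68: DEC baz by 14): bar unchanged
Final: bar = 15

Answer: 15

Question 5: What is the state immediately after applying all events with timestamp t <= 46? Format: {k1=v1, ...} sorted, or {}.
Apply events with t <= 46 (8 events):
  after event 1 (t=2: INC baz by 12): {baz=12}
  after event 2 (t=11: DEC baz by 14): {baz=-2}
  after event 3 (t=19: DEL baz): {}
  after event 4 (t=23: SET baz = -17): {baz=-17}
  after event 5 (t=31: DEL foo): {baz=-17}
  after event 6 (t=33: INC bar by 8): {bar=8, baz=-17}
  after event 7 (t=38: INC baz by 10): {bar=8, baz=-7}
  after event 8 (t=41: INC baz by 7): {bar=8, baz=0}

Answer: {bar=8, baz=0}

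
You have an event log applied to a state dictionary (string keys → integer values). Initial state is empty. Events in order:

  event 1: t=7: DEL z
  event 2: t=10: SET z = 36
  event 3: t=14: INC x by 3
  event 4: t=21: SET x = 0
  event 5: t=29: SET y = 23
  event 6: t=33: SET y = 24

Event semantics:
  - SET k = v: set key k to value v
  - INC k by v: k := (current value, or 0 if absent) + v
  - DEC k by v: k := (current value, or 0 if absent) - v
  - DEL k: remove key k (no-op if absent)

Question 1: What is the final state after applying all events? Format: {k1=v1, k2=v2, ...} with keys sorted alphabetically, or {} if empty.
Answer: {x=0, y=24, z=36}

Derivation:
  after event 1 (t=7: DEL z): {}
  after event 2 (t=10: SET z = 36): {z=36}
  after event 3 (t=14: INC x by 3): {x=3, z=36}
  after event 4 (t=21: SET x = 0): {x=0, z=36}
  after event 5 (t=29: SET y = 23): {x=0, y=23, z=36}
  after event 6 (t=33: SET y = 24): {x=0, y=24, z=36}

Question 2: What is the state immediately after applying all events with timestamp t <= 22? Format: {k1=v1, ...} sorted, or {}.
Answer: {x=0, z=36}

Derivation:
Apply events with t <= 22 (4 events):
  after event 1 (t=7: DEL z): {}
  after event 2 (t=10: SET z = 36): {z=36}
  after event 3 (t=14: INC x by 3): {x=3, z=36}
  after event 4 (t=21: SET x = 0): {x=0, z=36}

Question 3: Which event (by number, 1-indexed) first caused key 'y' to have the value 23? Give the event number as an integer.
Looking for first event where y becomes 23:
  event 5: y (absent) -> 23  <-- first match

Answer: 5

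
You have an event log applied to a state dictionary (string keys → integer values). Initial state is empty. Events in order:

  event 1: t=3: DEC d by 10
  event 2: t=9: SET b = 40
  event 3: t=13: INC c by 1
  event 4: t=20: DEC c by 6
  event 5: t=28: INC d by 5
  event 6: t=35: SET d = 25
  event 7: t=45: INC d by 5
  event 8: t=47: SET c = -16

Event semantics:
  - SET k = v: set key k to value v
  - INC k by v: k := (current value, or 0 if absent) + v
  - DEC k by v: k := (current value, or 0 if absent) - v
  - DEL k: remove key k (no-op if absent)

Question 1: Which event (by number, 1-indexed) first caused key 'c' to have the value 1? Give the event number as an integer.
Answer: 3

Derivation:
Looking for first event where c becomes 1:
  event 3: c (absent) -> 1  <-- first match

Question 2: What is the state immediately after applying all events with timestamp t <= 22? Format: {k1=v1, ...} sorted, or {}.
Answer: {b=40, c=-5, d=-10}

Derivation:
Apply events with t <= 22 (4 events):
  after event 1 (t=3: DEC d by 10): {d=-10}
  after event 2 (t=9: SET b = 40): {b=40, d=-10}
  after event 3 (t=13: INC c by 1): {b=40, c=1, d=-10}
  after event 4 (t=20: DEC c by 6): {b=40, c=-5, d=-10}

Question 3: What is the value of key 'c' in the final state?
Answer: -16

Derivation:
Track key 'c' through all 8 events:
  event 1 (t=3: DEC d by 10): c unchanged
  event 2 (t=9: SET b = 40): c unchanged
  event 3 (t=13: INC c by 1): c (absent) -> 1
  event 4 (t=20: DEC c by 6): c 1 -> -5
  event 5 (t=28: INC d by 5): c unchanged
  event 6 (t=35: SET d = 25): c unchanged
  event 7 (t=45: INC d by 5): c unchanged
  event 8 (t=47: SET c = -16): c -5 -> -16
Final: c = -16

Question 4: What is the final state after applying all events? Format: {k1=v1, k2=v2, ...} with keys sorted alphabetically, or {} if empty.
Answer: {b=40, c=-16, d=30}

Derivation:
  after event 1 (t=3: DEC d by 10): {d=-10}
  after event 2 (t=9: SET b = 40): {b=40, d=-10}
  after event 3 (t=13: INC c by 1): {b=40, c=1, d=-10}
  after event 4 (t=20: DEC c by 6): {b=40, c=-5, d=-10}
  after event 5 (t=28: INC d by 5): {b=40, c=-5, d=-5}
  after event 6 (t=35: SET d = 25): {b=40, c=-5, d=25}
  after event 7 (t=45: INC d by 5): {b=40, c=-5, d=30}
  after event 8 (t=47: SET c = -16): {b=40, c=-16, d=30}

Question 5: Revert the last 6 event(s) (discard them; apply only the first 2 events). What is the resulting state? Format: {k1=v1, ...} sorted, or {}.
Answer: {b=40, d=-10}

Derivation:
Keep first 2 events (discard last 6):
  after event 1 (t=3: DEC d by 10): {d=-10}
  after event 2 (t=9: SET b = 40): {b=40, d=-10}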